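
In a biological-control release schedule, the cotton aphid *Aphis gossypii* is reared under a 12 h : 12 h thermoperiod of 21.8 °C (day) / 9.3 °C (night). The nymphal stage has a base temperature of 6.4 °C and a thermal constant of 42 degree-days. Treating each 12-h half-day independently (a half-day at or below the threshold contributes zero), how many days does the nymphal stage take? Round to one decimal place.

Day half: max(0, 21.8 − 6.4) × 0.5 = 15.4 × 0.5 = 7.70 DD.
Night half: max(0, 9.3 − 6.4) × 0.5 = 2.9 × 0.5 = 1.45 DD.
Per 24 h: 9.15 DD/day.
Duration = 42 / 9.15 = 4.590 ≈ 4.6 days.

4.6 days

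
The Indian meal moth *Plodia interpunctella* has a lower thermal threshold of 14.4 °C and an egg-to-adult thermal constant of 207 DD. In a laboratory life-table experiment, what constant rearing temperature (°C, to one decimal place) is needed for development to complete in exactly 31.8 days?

Required daily accumulation = 207 / 31.8 = 6.509 DD/day.
T = T_base + 6.509 = 14.4 + 6.509 = 20.909 ≈ 20.9 °C.

20.9 °C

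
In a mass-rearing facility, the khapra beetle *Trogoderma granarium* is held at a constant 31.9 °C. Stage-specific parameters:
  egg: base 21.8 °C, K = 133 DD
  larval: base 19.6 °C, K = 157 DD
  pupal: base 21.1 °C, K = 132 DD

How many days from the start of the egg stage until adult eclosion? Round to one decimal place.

egg: 133 / (31.9 − 21.8) = 133 / 10.1 = 13.168 d.
larval: 157 / (31.9 − 19.6) = 157 / 12.3 = 12.764 d.
pupal: 132 / (31.9 − 21.1) = 132 / 10.8 = 12.222 d.
Sum = 38.155 ≈ 38.2 days.

38.2 days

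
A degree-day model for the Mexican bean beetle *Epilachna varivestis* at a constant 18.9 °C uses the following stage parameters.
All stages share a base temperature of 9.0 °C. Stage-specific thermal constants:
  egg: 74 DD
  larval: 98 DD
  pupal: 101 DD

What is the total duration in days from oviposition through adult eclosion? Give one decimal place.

27.6 days

Daily accumulation at 18.9 °C = 18.9 − 9.0 = 9.9 DD/day.
Total K = 74 + 98 + 101 = 273 DD.
Total duration = 273 / 9.9 = 27.576 ≈ 27.6 days.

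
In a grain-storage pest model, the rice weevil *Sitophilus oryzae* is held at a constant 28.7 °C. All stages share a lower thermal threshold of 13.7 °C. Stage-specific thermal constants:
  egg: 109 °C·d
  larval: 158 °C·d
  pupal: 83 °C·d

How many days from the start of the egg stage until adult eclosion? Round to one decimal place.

Daily accumulation at 28.7 °C = 28.7 − 13.7 = 15.0 DD/day.
Total K = 109 + 158 + 83 = 350 DD.
Total duration = 350 / 15.0 = 23.333 ≈ 23.3 days.

23.3 days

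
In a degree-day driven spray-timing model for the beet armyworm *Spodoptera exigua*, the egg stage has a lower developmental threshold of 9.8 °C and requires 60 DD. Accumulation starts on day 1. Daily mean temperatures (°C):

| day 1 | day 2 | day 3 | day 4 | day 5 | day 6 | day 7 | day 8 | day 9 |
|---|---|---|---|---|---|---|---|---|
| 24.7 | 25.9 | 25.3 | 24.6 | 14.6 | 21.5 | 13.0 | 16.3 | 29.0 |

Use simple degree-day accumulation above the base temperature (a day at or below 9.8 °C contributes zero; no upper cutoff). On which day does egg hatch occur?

day 4

Daily DD above 9.8 °C: 14.9, 16.1, 15.5, 14.8, 4.8, 11.7, 3.2, 6.5, 19.2.
Cumulative: 14.9, 31.0, 46.5, 61.3, 66.1, 77.8, 81.0, 87.5, 106.7.
The total first reaches 60 DD on day 4.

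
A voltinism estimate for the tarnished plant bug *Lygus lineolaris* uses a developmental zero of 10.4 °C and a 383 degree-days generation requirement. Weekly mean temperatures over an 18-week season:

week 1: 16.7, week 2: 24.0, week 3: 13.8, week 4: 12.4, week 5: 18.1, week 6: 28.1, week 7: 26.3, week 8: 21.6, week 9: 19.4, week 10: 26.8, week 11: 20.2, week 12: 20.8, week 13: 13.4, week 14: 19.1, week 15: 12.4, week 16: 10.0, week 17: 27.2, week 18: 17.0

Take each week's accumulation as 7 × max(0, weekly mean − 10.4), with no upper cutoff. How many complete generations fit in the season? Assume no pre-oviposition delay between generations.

2 generations

Weekly DD (7 × max(0, T̄ − 10.4)): 44.1, 95.2, 23.8, 14.0, 53.9, 123.9, 111.3, 78.4, 63.0, 114.8, 68.6, 72.8, 21.0, 60.9, 14.0, 0.0, 117.6, 46.2.
Season total = 1123.5 DD.
Complete generations = ⌊1123.5 / 383⌋ = 2.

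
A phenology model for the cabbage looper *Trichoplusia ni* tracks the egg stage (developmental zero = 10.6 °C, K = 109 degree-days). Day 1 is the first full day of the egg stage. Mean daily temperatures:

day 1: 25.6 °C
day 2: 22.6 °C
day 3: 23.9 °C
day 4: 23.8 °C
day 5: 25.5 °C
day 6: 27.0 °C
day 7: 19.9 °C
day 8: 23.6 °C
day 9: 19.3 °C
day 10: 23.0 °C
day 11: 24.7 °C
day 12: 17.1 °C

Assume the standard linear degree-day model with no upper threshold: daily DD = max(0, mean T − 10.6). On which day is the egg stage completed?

day 9

Daily DD above 10.6 °C: 15.0, 12.0, 13.3, 13.2, 14.9, 16.4, 9.3, 13.0, 8.7, 12.4, 14.1, 6.5.
Cumulative: 15.0, 27.0, 40.3, 53.5, 68.4, 84.8, 94.1, 107.1, 115.8, 128.2, 142.3, 148.8.
The total first reaches 109 DD on day 9.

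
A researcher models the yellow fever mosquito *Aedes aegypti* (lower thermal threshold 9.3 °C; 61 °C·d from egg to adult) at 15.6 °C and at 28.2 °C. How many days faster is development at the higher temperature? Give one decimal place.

6.5 days

At 15.6 °C: 61 / (15.6 − 9.3) = 61 / 6.3 = 9.683 d.
At 28.2 °C: 61 / (28.2 − 9.3) = 61 / 18.9 = 3.228 d.
Difference = |9.683 − 3.228| = 6.455 ≈ 6.5 days.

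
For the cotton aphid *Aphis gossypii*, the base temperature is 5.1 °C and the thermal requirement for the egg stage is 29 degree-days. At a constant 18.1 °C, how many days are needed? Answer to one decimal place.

2.2 days

Daily accumulation = 18.1 − 5.1 = 13.0 DD/day.
Duration = 29 / 13.0 = 2.231 ≈ 2.2 days.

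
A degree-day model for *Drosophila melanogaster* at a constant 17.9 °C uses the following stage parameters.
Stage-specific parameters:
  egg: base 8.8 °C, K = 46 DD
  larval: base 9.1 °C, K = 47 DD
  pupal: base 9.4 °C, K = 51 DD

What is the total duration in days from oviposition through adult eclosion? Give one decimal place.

egg: 46 / (17.9 − 8.8) = 46 / 9.1 = 5.055 d.
larval: 47 / (17.9 − 9.1) = 47 / 8.8 = 5.341 d.
pupal: 51 / (17.9 − 9.4) = 51 / 8.5 = 6.000 d.
Sum = 16.396 ≈ 16.4 days.

16.4 days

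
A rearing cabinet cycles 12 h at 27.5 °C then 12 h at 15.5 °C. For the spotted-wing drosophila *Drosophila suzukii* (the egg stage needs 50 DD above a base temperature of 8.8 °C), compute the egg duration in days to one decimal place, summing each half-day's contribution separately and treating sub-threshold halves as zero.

Day half: max(0, 27.5 − 8.8) × 0.5 = 18.7 × 0.5 = 9.35 DD.
Night half: max(0, 15.5 − 8.8) × 0.5 = 6.7 × 0.5 = 3.35 DD.
Per 24 h: 12.70 DD/day.
Duration = 50 / 12.70 = 3.937 ≈ 3.9 days.

3.9 days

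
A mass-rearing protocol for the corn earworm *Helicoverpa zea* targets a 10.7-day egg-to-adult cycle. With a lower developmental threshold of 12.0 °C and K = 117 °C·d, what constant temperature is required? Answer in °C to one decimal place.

22.9 °C

Required daily accumulation = 117 / 10.7 = 10.935 DD/day.
T = T_base + 10.935 = 12.0 + 10.935 = 22.935 ≈ 22.9 °C.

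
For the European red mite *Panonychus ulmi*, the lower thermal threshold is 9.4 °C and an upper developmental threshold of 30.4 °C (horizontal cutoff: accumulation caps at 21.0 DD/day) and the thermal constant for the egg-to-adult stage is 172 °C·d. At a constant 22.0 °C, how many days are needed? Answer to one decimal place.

Daily accumulation = 22.0 − 9.4 = 12.6 DD/day.
Duration = 172 / 12.6 = 13.651 ≈ 13.7 days.

13.7 days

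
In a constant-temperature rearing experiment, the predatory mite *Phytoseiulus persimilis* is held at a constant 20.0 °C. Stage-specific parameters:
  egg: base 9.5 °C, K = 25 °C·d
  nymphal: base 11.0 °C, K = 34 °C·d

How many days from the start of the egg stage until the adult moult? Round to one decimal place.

6.2 days

egg: 25 / (20.0 − 9.5) = 25 / 10.5 = 2.381 d.
nymphal: 34 / (20.0 − 11.0) = 34 / 9.0 = 3.778 d.
Sum = 6.159 ≈ 6.2 days.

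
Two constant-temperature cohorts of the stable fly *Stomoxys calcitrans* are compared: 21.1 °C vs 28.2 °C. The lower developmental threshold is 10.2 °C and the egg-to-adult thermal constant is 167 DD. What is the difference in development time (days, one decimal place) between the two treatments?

At 21.1 °C: 167 / (21.1 − 10.2) = 167 / 10.9 = 15.321 d.
At 28.2 °C: 167 / (28.2 − 10.2) = 167 / 18.0 = 9.278 d.
Difference = |15.321 − 9.278| = 6.043 ≈ 6.0 days.

6.0 days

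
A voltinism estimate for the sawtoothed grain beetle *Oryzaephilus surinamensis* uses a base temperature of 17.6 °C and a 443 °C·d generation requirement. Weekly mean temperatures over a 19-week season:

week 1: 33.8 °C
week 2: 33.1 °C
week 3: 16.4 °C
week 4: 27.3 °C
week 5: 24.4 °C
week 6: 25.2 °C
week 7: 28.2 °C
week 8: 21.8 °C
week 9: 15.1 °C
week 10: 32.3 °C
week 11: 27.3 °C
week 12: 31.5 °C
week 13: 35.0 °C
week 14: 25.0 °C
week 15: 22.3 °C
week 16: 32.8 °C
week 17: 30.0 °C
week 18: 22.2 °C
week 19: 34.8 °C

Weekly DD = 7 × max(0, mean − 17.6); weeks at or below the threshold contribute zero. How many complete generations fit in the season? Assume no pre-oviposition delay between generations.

Weekly DD (7 × max(0, T̄ − 17.6)): 113.4, 108.5, 0.0, 67.9, 47.6, 53.2, 74.2, 29.4, 0.0, 102.9, 67.9, 97.3, 121.8, 51.8, 32.9, 106.4, 86.8, 32.2, 120.4.
Season total = 1314.6 DD.
Complete generations = ⌊1314.6 / 443⌋ = 2.

2 generations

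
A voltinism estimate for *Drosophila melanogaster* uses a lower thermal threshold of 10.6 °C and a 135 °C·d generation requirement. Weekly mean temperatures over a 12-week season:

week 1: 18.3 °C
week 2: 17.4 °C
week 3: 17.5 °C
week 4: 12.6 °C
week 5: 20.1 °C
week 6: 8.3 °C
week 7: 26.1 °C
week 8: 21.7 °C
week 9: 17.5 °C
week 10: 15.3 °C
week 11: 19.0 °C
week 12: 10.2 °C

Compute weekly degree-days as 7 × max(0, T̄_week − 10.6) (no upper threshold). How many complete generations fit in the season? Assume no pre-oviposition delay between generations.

4 generations

Weekly DD (7 × max(0, T̄ − 10.6)): 53.9, 47.6, 48.3, 14.0, 66.5, 0.0, 108.5, 77.7, 48.3, 32.9, 58.8, 0.0.
Season total = 556.5 DD.
Complete generations = ⌊556.5 / 135⌋ = 4.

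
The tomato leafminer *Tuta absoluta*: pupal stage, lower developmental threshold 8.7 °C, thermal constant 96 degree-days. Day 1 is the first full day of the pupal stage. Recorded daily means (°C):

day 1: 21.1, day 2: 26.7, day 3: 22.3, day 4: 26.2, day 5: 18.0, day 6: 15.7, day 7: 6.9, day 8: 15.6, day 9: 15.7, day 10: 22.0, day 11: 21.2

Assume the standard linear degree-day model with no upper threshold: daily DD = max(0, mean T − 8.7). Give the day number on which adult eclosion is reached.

Daily DD above 8.7 °C: 12.4, 18.0, 13.6, 17.5, 9.3, 7.0, 0.0, 6.9, 7.0, 13.3, 12.5.
Cumulative: 12.4, 30.4, 44.0, 61.5, 70.8, 77.8, 77.8, 84.7, 91.7, 105.0, 117.5.
The total first reaches 96 DD on day 10.

day 10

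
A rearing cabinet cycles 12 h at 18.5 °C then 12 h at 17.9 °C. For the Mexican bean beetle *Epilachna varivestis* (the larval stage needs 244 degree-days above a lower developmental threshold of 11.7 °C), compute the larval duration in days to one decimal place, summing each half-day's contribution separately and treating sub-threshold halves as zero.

Day half: max(0, 18.5 − 11.7) × 0.5 = 6.8 × 0.5 = 3.40 DD.
Night half: max(0, 17.9 − 11.7) × 0.5 = 6.2 × 0.5 = 3.10 DD.
Per 24 h: 6.50 DD/day.
Duration = 244 / 6.50 = 37.538 ≈ 37.5 days.

37.5 days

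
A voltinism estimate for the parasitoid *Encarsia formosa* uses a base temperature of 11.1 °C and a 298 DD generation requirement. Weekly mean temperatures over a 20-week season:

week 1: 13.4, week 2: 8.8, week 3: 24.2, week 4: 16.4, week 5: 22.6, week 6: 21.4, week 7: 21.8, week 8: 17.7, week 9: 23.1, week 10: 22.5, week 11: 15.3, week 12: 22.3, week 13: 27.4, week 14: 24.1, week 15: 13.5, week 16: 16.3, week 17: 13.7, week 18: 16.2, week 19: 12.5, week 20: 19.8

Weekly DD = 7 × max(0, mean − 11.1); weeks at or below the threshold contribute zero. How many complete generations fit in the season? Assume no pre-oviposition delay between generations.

Weekly DD (7 × max(0, T̄ − 11.1)): 16.1, 0.0, 91.7, 37.1, 80.5, 72.1, 74.9, 46.2, 84.0, 79.8, 29.4, 78.4, 114.1, 91.0, 16.8, 36.4, 18.2, 35.7, 9.8, 60.9.
Season total = 1073.1 DD.
Complete generations = ⌊1073.1 / 298⌋ = 3.

3 generations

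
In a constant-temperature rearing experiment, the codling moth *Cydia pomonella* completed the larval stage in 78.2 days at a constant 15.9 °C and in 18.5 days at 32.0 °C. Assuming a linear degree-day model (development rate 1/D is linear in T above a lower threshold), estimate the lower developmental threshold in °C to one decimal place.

Under the model K = D·(T − T_b), so D₁·(T₁ − T_b) = D₂·(T₂ − T_b).
78.2·(15.9 − T_b) = 18.5·(32.0 − T_b)
T_b = (78.2·15.9 − 18.5·32.0) / (78.2 − 18.5) = 651.38 / 59.7 = 10.911 °C ≈ 10.9 °C.

10.9 °C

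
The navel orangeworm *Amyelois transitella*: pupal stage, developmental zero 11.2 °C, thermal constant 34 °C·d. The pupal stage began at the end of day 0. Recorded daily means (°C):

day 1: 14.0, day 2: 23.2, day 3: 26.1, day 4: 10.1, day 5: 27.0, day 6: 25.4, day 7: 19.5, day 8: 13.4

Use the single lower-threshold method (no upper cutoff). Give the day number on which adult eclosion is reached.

Daily DD above 11.2 °C: 2.8, 12.0, 14.9, 0.0, 15.8, 14.2, 8.3, 2.2.
Cumulative: 2.8, 14.8, 29.7, 29.7, 45.5, 59.7, 68.0, 70.2.
The total first reaches 34 DD on day 5.

day 5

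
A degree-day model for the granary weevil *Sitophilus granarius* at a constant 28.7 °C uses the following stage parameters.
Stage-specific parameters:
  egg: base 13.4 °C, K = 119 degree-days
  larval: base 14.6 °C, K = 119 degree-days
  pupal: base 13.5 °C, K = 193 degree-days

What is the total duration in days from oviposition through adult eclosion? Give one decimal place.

egg: 119 / (28.7 − 13.4) = 119 / 15.3 = 7.778 d.
larval: 119 / (28.7 − 14.6) = 119 / 14.1 = 8.440 d.
pupal: 193 / (28.7 − 13.5) = 193 / 15.2 = 12.697 d.
Sum = 28.915 ≈ 28.9 days.

28.9 days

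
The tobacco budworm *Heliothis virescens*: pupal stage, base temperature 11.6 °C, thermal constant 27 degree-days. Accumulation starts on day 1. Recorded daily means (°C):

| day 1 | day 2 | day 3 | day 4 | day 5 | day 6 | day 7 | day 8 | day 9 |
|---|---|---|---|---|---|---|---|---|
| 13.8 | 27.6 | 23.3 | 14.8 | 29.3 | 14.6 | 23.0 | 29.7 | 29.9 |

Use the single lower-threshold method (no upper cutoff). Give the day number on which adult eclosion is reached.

day 3

Daily DD above 11.6 °C: 2.2, 16.0, 11.7, 3.2, 17.7, 3.0, 11.4, 18.1, 18.3.
Cumulative: 2.2, 18.2, 29.9, 33.1, 50.8, 53.8, 65.2, 83.3, 101.6.
The total first reaches 27 DD on day 3.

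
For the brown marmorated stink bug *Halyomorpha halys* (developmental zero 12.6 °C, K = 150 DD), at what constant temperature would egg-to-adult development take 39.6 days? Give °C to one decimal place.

Required daily accumulation = 150 / 39.6 = 3.788 DD/day.
T = T_base + 3.788 = 12.6 + 3.788 = 16.388 ≈ 16.4 °C.

16.4 °C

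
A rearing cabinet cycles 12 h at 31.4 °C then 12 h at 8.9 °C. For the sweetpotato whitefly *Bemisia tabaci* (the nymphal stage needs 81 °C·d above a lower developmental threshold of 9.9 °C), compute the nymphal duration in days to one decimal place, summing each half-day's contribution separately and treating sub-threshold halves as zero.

Day half: max(0, 31.4 − 9.9) × 0.5 = 21.5 × 0.5 = 10.75 DD.
Night half: max(0, 8.9 − 9.9) × 0.5 = 0.0 × 0.5 = 0.00 DD.
Per 24 h: 10.75 DD/day.
Duration = 81 / 10.75 = 7.535 ≈ 7.5 days.

7.5 days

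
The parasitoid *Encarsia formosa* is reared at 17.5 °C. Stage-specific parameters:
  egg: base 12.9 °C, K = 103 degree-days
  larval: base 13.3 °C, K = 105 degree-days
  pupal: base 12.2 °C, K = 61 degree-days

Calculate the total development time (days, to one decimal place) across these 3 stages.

58.9 days

egg: 103 / (17.5 − 12.9) = 103 / 4.6 = 22.391 d.
larval: 105 / (17.5 − 13.3) = 105 / 4.2 = 25.000 d.
pupal: 61 / (17.5 − 12.2) = 61 / 5.3 = 11.509 d.
Sum = 58.901 ≈ 58.9 days.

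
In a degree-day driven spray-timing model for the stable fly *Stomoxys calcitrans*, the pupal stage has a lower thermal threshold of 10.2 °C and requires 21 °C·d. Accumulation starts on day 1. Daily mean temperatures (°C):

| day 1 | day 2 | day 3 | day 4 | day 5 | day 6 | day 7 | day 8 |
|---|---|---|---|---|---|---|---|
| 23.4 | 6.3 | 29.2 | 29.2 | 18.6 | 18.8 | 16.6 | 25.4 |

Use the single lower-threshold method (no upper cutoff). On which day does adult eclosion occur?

day 3

Daily DD above 10.2 °C: 13.2, 0.0, 19.0, 19.0, 8.4, 8.6, 6.4, 15.2.
Cumulative: 13.2, 13.2, 32.2, 51.2, 59.6, 68.2, 74.6, 89.8.
The total first reaches 21 DD on day 3.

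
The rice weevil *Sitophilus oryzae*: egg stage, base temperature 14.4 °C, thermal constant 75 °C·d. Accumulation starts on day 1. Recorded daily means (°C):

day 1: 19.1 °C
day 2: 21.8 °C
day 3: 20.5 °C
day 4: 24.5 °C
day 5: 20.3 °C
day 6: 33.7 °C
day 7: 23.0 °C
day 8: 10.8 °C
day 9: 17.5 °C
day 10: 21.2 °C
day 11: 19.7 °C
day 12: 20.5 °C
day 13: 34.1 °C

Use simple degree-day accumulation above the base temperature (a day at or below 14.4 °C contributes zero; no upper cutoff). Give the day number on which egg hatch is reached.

Daily DD above 14.4 °C: 4.7, 7.4, 6.1, 10.1, 5.9, 19.3, 8.6, 0.0, 3.1, 6.8, 5.3, 6.1, 19.7.
Cumulative: 4.7, 12.1, 18.2, 28.3, 34.2, 53.5, 62.1, 62.1, 65.2, 72.0, 77.3, 83.4, 103.1.
The total first reaches 75 DD on day 11.

day 11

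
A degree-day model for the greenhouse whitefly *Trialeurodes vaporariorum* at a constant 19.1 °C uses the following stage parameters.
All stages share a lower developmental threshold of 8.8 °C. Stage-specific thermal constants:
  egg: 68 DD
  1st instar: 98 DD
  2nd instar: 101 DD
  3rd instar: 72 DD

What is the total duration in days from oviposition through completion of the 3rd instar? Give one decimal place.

Daily accumulation at 19.1 °C = 19.1 − 8.8 = 10.3 DD/day.
Total K = 68 + 98 + 101 + 72 = 339 DD.
Total duration = 339 / 10.3 = 32.913 ≈ 32.9 days.

32.9 days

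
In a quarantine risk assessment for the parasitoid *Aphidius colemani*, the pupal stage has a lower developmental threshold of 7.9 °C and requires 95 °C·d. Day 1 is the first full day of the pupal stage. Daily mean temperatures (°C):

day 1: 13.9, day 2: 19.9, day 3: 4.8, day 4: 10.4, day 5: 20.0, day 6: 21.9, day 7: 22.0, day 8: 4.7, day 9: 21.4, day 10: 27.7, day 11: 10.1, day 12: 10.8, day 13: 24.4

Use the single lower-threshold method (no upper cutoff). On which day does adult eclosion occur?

day 11

Daily DD above 7.9 °C: 6.0, 12.0, 0.0, 2.5, 12.1, 14.0, 14.1, 0.0, 13.5, 19.8, 2.2, 2.9, 16.5.
Cumulative: 6.0, 18.0, 18.0, 20.5, 32.6, 46.6, 60.7, 60.7, 74.2, 94.0, 96.2, 99.1, 115.6.
The total first reaches 95 DD on day 11.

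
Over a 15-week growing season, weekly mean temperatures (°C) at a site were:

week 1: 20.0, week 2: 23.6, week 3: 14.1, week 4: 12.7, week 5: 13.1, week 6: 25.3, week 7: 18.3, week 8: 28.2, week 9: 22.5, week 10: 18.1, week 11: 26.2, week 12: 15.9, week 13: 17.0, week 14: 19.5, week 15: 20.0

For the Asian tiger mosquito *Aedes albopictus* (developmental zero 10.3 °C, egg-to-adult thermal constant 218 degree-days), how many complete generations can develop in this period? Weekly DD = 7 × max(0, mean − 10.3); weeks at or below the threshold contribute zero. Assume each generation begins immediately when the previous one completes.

Weekly DD (7 × max(0, T̄ − 10.3)): 67.9, 93.1, 26.6, 16.8, 19.6, 105.0, 56.0, 125.3, 85.4, 54.6, 111.3, 39.2, 46.9, 64.4, 67.9.
Season total = 980.0 DD.
Complete generations = ⌊980.0 / 218⌋ = 4.

4 generations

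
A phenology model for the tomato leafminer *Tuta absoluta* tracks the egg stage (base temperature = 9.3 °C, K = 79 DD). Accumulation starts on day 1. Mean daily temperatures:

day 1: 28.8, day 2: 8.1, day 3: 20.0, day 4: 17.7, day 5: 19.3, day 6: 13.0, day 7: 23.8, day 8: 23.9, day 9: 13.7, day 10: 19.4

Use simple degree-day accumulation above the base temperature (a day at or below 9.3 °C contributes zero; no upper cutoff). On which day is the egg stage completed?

day 8

Daily DD above 9.3 °C: 19.5, 0.0, 10.7, 8.4, 10.0, 3.7, 14.5, 14.6, 4.4, 10.1.
Cumulative: 19.5, 19.5, 30.2, 38.6, 48.6, 52.3, 66.8, 81.4, 85.8, 95.9.
The total first reaches 79 DD on day 8.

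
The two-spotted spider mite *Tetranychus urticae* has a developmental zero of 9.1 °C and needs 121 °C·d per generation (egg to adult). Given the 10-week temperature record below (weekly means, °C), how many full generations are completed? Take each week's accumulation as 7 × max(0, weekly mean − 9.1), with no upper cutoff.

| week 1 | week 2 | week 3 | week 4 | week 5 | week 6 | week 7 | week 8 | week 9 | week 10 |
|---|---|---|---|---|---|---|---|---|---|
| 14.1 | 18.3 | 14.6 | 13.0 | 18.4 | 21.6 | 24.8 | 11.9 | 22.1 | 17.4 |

Weekly DD (7 × max(0, T̄ − 9.1)): 35.0, 64.4, 38.5, 27.3, 65.1, 87.5, 109.9, 19.6, 91.0, 58.1.
Season total = 596.4 DD.
Complete generations = ⌊596.4 / 121⌋ = 4.

4 generations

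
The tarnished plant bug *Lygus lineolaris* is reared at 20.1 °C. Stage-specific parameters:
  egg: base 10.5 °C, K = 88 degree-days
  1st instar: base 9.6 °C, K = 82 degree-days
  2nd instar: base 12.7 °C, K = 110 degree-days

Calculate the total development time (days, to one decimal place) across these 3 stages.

31.8 days

egg: 88 / (20.1 − 10.5) = 88 / 9.6 = 9.167 d.
1st instar: 82 / (20.1 − 9.6) = 82 / 10.5 = 7.810 d.
2nd instar: 110 / (20.1 − 12.7) = 110 / 7.4 = 14.865 d.
Sum = 31.841 ≈ 31.8 days.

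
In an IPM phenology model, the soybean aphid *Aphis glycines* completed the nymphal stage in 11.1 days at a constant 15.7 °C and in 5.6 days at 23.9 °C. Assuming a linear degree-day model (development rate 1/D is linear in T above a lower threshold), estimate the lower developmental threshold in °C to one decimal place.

7.4 °C

Linear rate model ⇒ the product D·(T − T_b) is constant across temperatures.
11.1·(15.7 − T_b) = 5.6·(23.9 − T_b)
T_b = (11.1·15.7 − 5.6·23.9) / (11.1 − 5.6) = 40.43 / 5.5 = 7.351 °C ≈ 7.4 °C.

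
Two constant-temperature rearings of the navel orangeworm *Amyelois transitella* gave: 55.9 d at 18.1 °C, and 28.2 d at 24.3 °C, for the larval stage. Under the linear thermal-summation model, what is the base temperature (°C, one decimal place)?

11.8 °C

Under the model K = D·(T − T_b), so D₁·(T₁ − T_b) = D₂·(T₂ − T_b).
55.9·(18.1 − T_b) = 28.2·(24.3 − T_b)
T_b = (55.9·18.1 − 28.2·24.3) / (55.9 − 28.2) = 326.53 / 27.7 = 11.788 °C ≈ 11.8 °C.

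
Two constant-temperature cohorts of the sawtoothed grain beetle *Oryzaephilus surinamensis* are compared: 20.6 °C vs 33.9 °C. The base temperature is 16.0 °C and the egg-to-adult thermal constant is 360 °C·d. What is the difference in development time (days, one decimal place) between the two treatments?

At 20.6 °C: 360 / (20.6 − 16.0) = 360 / 4.6 = 78.261 d.
At 33.9 °C: 360 / (33.9 − 16.0) = 360 / 17.9 = 20.112 d.
Difference = |78.261 − 20.112| = 58.149 ≈ 58.1 days.

58.1 days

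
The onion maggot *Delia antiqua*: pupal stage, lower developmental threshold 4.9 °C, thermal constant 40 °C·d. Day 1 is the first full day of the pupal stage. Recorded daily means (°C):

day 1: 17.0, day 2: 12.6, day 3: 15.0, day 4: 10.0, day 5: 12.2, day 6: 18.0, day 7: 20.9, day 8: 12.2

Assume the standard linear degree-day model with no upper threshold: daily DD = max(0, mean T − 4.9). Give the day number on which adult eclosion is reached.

day 5

Daily DD above 4.9 °C: 12.1, 7.7, 10.1, 5.1, 7.3, 13.1, 16.0, 7.3.
Cumulative: 12.1, 19.8, 29.9, 35.0, 42.3, 55.4, 71.4, 78.7.
The total first reaches 40 DD on day 5.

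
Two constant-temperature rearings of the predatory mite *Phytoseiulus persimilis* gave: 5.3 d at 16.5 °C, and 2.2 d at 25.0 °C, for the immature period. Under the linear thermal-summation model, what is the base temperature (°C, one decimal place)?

10.5 °C

Under the model K = D·(T − T_b), so D₁·(T₁ − T_b) = D₂·(T₂ − T_b).
5.3·(16.5 − T_b) = 2.2·(25.0 − T_b)
T_b = (5.3·16.5 − 2.2·25.0) / (5.3 − 2.2) = 32.45 / 3.1 = 10.468 °C ≈ 10.5 °C.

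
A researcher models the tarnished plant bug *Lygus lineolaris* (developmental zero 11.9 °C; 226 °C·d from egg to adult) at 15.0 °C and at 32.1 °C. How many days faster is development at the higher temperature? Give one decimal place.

61.7 days

At 15.0 °C: 226 / (15.0 − 11.9) = 226 / 3.1 = 72.903 d.
At 32.1 °C: 226 / (32.1 − 11.9) = 226 / 20.2 = 11.188 d.
Difference = |72.903 − 11.188| = 61.715 ≈ 61.7 days.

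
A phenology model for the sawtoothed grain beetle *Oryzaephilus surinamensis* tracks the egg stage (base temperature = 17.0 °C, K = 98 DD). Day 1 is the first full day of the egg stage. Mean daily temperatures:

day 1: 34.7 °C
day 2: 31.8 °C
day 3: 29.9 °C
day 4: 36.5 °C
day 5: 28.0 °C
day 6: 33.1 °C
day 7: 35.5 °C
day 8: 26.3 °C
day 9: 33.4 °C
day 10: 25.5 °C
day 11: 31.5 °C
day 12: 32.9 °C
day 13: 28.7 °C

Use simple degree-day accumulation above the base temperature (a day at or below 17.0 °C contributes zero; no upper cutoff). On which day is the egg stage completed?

Daily DD above 17.0 °C: 17.7, 14.8, 12.9, 19.5, 11.0, 16.1, 18.5, 9.3, 16.4, 8.5, 14.5, 15.9, 11.7.
Cumulative: 17.7, 32.5, 45.4, 64.9, 75.9, 92.0, 110.5, 119.8, 136.2, 144.7, 159.2, 175.1, 186.8.
The total first reaches 98 DD on day 7.

day 7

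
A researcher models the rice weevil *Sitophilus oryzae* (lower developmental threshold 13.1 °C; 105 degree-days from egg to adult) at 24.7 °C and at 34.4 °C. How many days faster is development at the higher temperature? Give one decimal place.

4.1 days

At 24.7 °C: 105 / (24.7 − 13.1) = 105 / 11.6 = 9.052 d.
At 34.4 °C: 105 / (34.4 − 13.1) = 105 / 21.3 = 4.930 d.
Difference = |9.052 − 4.930| = 4.122 ≈ 4.1 days.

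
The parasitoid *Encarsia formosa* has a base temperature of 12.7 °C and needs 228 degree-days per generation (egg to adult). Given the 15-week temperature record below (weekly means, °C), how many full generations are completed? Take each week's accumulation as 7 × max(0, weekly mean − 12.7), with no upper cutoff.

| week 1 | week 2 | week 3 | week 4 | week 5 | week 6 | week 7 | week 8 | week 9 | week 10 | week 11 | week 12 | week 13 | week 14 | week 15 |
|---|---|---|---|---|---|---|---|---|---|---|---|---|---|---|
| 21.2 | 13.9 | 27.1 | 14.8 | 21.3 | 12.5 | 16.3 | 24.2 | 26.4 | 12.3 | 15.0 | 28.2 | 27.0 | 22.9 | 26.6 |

3 generations

Weekly DD (7 × max(0, T̄ − 12.7)): 59.5, 8.4, 100.8, 14.7, 60.2, 0.0, 25.2, 80.5, 95.9, 0.0, 16.1, 108.5, 100.1, 71.4, 97.3.
Season total = 838.6 DD.
Complete generations = ⌊838.6 / 228⌋ = 3.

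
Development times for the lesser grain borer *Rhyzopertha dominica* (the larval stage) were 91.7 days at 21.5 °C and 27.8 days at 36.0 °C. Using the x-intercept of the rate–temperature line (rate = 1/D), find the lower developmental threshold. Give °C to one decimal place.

Under the model K = D·(T − T_b), so D₁·(T₁ − T_b) = D₂·(T₂ − T_b).
91.7·(21.5 − T_b) = 27.8·(36.0 − T_b)
T_b = (91.7·21.5 − 27.8·36.0) / (91.7 − 27.8) = 970.75 / 63.9 = 15.192 °C ≈ 15.2 °C.

15.2 °C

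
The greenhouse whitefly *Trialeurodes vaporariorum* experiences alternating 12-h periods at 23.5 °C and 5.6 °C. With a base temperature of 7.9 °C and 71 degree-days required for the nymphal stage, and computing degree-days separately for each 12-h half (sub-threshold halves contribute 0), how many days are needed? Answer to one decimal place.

Day half: max(0, 23.5 − 7.9) × 0.5 = 15.6 × 0.5 = 7.80 DD.
Night half: max(0, 5.6 − 7.9) × 0.5 = 0.0 × 0.5 = 0.00 DD.
Per 24 h: 7.80 DD/day.
Duration = 71 / 7.80 = 9.103 ≈ 9.1 days.

9.1 days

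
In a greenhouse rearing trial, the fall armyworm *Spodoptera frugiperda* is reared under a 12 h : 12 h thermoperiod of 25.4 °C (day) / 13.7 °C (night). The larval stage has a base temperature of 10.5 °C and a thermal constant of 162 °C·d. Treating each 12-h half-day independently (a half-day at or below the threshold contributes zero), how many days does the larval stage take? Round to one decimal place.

17.9 days

Day half: max(0, 25.4 − 10.5) × 0.5 = 14.9 × 0.5 = 7.45 DD.
Night half: max(0, 13.7 − 10.5) × 0.5 = 3.2 × 0.5 = 1.60 DD.
Per 24 h: 9.05 DD/day.
Duration = 162 / 9.05 = 17.901 ≈ 17.9 days.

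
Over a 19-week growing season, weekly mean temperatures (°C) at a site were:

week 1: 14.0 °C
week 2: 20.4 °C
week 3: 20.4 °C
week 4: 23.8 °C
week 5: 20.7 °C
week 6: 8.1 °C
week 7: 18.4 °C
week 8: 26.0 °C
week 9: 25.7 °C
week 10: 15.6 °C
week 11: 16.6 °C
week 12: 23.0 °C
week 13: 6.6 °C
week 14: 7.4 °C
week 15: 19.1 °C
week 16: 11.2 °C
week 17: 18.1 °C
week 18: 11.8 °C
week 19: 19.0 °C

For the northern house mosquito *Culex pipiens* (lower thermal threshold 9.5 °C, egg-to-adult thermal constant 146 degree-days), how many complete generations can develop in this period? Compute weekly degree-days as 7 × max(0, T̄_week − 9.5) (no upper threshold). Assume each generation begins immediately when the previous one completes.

7 generations

Weekly DD (7 × max(0, T̄ − 9.5)): 31.5, 76.3, 76.3, 100.1, 78.4, 0.0, 62.3, 115.5, 113.4, 42.7, 49.7, 94.5, 0.0, 0.0, 67.2, 11.9, 60.2, 16.1, 66.5.
Season total = 1062.6 DD.
Complete generations = ⌊1062.6 / 146⌋ = 7.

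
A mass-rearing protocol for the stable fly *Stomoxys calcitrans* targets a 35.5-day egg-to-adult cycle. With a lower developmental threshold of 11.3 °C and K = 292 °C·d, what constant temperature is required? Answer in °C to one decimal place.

19.5 °C

Required daily accumulation = 292 / 35.5 = 8.225 DD/day.
T = T_base + 8.225 = 11.3 + 8.225 = 19.525 ≈ 19.5 °C.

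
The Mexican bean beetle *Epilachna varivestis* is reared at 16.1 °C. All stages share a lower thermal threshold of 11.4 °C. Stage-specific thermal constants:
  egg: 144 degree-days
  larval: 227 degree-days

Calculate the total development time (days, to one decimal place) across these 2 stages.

Daily accumulation at 16.1 °C = 16.1 − 11.4 = 4.7 DD/day.
Total K = 144 + 227 = 371 DD.
Total duration = 371 / 4.7 = 78.936 ≈ 78.9 days.

78.9 days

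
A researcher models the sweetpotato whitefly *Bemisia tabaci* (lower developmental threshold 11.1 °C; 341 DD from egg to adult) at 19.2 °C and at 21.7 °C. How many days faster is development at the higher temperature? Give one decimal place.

At 19.2 °C: 341 / (19.2 − 11.1) = 341 / 8.1 = 42.099 d.
At 21.7 °C: 341 / (21.7 − 11.1) = 341 / 10.6 = 32.170 d.
Difference = |42.099 − 32.170| = 9.929 ≈ 9.9 days.

9.9 days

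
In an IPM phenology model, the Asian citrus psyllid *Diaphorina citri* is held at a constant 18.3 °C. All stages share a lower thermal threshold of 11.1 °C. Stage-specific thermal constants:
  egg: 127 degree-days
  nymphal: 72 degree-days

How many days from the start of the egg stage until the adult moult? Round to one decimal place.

27.6 days

Daily accumulation at 18.3 °C = 18.3 − 11.1 = 7.2 DD/day.
Total K = 127 + 72 = 199 DD.
Total duration = 199 / 7.2 = 27.639 ≈ 27.6 days.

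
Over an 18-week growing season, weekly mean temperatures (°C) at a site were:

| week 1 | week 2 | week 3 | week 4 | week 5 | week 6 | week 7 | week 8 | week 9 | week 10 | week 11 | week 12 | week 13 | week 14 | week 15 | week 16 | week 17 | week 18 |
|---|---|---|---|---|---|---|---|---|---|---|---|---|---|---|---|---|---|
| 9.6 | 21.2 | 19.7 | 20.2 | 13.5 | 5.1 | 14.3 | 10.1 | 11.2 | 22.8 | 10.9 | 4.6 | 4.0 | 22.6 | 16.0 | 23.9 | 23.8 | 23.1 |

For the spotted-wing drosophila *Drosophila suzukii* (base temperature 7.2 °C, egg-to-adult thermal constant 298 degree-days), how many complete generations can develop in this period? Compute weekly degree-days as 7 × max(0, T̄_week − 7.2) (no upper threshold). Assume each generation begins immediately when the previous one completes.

Weekly DD (7 × max(0, T̄ − 7.2)): 16.8, 98.0, 87.5, 91.0, 44.1, 0.0, 49.7, 20.3, 28.0, 109.2, 25.9, 0.0, 0.0, 107.8, 61.6, 116.9, 116.2, 111.3.
Season total = 1084.3 DD.
Complete generations = ⌊1084.3 / 298⌋ = 3.

3 generations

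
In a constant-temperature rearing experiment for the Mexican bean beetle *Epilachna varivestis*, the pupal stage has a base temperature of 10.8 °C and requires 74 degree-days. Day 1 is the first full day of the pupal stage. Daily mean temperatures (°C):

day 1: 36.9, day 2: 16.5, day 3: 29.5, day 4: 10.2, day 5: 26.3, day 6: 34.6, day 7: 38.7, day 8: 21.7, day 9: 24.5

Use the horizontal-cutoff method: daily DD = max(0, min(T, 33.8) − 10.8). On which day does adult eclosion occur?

day 6

Daily DD above 10.8 °C (capped at 23.0): 23.0, 5.7, 18.7, 0.0, 15.5, 23.0, 23.0, 10.9, 13.7.
Cumulative: 23.0, 28.7, 47.4, 47.4, 62.9, 85.9, 108.9, 119.8, 133.5.
The total first reaches 74 DD on day 6.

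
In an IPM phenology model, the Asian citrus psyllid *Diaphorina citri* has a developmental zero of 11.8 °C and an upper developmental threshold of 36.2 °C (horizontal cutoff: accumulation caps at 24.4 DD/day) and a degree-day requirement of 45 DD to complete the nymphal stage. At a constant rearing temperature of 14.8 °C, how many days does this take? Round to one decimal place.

Daily accumulation = 14.8 − 11.8 = 3.0 DD/day.
Duration = 45 / 3.0 = 15.000 ≈ 15.0 days.

15.0 days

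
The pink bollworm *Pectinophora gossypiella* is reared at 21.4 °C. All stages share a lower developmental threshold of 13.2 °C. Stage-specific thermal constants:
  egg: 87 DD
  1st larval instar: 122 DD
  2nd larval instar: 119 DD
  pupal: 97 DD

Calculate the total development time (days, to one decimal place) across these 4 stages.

51.8 days

Daily accumulation at 21.4 °C = 21.4 − 13.2 = 8.2 DD/day.
Total K = 87 + 122 + 119 + 97 = 425 DD.
Total duration = 425 / 8.2 = 51.829 ≈ 51.8 days.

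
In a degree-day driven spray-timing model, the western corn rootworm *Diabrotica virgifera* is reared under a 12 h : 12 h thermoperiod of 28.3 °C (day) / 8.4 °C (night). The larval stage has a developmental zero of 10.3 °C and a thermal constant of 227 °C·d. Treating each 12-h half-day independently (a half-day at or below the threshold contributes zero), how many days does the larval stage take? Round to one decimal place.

Day half: max(0, 28.3 − 10.3) × 0.5 = 18.0 × 0.5 = 9.00 DD.
Night half: max(0, 8.4 − 10.3) × 0.5 = 0.0 × 0.5 = 0.00 DD.
Per 24 h: 9.00 DD/day.
Duration = 227 / 9.00 = 25.222 ≈ 25.2 days.

25.2 days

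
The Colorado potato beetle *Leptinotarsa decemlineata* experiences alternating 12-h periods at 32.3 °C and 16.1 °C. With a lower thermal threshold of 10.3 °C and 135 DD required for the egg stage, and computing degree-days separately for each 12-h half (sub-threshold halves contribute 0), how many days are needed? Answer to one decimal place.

Day half: max(0, 32.3 − 10.3) × 0.5 = 22.0 × 0.5 = 11.00 DD.
Night half: max(0, 16.1 − 10.3) × 0.5 = 5.8 × 0.5 = 2.90 DD.
Per 24 h: 13.90 DD/day.
Duration = 135 / 13.90 = 9.712 ≈ 9.7 days.

9.7 days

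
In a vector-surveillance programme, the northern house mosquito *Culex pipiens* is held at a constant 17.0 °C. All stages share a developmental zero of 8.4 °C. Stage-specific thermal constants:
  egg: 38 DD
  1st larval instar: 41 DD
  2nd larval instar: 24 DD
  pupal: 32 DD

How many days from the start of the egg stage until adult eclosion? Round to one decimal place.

Daily accumulation at 17.0 °C = 17.0 − 8.4 = 8.6 DD/day.
Total K = 38 + 41 + 24 + 32 = 135 DD.
Total duration = 135 / 8.6 = 15.698 ≈ 15.7 days.

15.7 days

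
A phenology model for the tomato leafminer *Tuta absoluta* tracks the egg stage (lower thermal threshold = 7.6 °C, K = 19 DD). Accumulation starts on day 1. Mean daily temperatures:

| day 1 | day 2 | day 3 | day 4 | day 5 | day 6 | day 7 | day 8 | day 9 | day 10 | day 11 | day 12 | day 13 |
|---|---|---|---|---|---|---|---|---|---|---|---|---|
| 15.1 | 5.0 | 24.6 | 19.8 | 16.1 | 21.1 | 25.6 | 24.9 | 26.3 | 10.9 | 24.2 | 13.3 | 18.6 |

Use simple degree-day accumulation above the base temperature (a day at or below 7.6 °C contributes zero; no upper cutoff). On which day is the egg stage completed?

Daily DD above 7.6 °C: 7.5, 0.0, 17.0, 12.2, 8.5, 13.5, 18.0, 17.3, 18.7, 3.3, 16.6, 5.7, 11.0.
Cumulative: 7.5, 7.5, 24.5, 36.7, 45.2, 58.7, 76.7, 94.0, 112.7, 116.0, 132.6, 138.3, 149.3.
The total first reaches 19 DD on day 3.

day 3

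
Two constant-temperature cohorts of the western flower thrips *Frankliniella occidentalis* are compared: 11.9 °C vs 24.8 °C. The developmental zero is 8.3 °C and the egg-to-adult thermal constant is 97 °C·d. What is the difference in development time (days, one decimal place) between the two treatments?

At 11.9 °C: 97 / (11.9 − 8.3) = 97 / 3.6 = 26.944 d.
At 24.8 °C: 97 / (24.8 − 8.3) = 97 / 16.5 = 5.879 d.
Difference = |26.944 − 5.879| = 21.066 ≈ 21.1 days.

21.1 days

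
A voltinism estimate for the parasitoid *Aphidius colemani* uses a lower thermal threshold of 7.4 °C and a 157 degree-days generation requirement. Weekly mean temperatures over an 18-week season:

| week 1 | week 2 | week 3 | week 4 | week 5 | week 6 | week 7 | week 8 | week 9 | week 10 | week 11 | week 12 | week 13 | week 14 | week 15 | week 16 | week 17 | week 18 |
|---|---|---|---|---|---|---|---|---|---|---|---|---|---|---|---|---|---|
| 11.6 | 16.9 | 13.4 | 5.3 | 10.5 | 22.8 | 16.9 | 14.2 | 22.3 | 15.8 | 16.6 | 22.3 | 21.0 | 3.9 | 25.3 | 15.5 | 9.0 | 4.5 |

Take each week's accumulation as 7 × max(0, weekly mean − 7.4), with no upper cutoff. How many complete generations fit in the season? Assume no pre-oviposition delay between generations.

Weekly DD (7 × max(0, T̄ − 7.4)): 29.4, 66.5, 42.0, 0.0, 21.7, 107.8, 66.5, 47.6, 104.3, 58.8, 64.4, 104.3, 95.2, 0.0, 125.3, 56.7, 11.2, 0.0.
Season total = 1001.7 DD.
Complete generations = ⌊1001.7 / 157⌋ = 6.

6 generations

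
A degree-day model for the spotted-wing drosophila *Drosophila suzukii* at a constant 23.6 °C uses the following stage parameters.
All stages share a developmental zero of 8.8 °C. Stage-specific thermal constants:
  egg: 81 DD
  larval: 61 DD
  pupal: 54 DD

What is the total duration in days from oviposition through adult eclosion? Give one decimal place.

13.2 days

Daily accumulation at 23.6 °C = 23.6 − 8.8 = 14.8 DD/day.
Total K = 81 + 61 + 54 = 196 DD.
Total duration = 196 / 14.8 = 13.243 ≈ 13.2 days.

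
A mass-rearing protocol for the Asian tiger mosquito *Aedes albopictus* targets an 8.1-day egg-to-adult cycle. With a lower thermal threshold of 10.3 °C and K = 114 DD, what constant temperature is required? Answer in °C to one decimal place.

Required daily accumulation = 114 / 8.1 = 14.074 DD/day.
T = T_base + 14.074 = 10.3 + 14.074 = 24.374 ≈ 24.4 °C.

24.4 °C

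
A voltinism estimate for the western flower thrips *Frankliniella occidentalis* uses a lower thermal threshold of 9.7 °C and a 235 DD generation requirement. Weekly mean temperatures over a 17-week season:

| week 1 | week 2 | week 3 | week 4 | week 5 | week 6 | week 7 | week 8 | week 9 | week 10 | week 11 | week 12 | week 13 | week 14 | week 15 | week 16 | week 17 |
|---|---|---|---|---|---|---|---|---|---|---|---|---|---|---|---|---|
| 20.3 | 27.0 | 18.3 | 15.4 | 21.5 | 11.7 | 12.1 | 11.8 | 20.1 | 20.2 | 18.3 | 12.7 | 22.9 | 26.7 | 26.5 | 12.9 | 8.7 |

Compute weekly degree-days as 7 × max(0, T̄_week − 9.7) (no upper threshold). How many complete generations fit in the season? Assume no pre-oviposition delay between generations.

Weekly DD (7 × max(0, T̄ − 9.7)): 74.2, 121.1, 60.2, 39.9, 82.6, 14.0, 16.8, 14.7, 72.8, 73.5, 60.2, 21.0, 92.4, 119.0, 117.6, 22.4, 0.0.
Season total = 1002.4 DD.
Complete generations = ⌊1002.4 / 235⌋ = 4.

4 generations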